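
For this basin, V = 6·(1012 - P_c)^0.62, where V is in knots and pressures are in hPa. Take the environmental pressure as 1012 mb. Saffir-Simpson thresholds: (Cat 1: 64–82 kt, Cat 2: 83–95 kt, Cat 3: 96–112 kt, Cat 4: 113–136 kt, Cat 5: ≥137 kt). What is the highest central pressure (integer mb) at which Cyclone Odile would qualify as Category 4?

898 mb

Category 4 begins at V = 113 kt.
Required ΔP = (113/6)^(1/0.62) = 18.833^1.613 ≈ 113.85 mb.
P_c ≤ 1012 − 113.85 = 898.15, so the highest integer P_c is 898 mb.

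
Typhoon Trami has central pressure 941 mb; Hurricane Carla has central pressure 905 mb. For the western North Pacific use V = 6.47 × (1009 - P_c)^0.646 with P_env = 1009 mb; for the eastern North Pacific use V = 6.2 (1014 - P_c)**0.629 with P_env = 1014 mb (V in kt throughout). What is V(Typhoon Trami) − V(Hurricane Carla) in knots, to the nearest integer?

-20 kt

Typhoon Trami: ΔP = 68; V ≈ 6.47 × 68^0.646 ≈ 98.79 kt.
Hurricane Carla: ΔP = 109; V ≈ 6.2 × 109^0.629 ≈ 118.56 kt.
Difference ≈ 98.79 − 118.56 = -19.77 → -20 kt.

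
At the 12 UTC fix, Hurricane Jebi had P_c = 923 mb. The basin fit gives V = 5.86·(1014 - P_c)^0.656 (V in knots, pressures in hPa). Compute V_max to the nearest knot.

ΔP = 1014 − 923 = 91 mb.
91^0.656 ≈ 19.281.
V ≈ 5.86 × 19.281 ≈ 113.0 kt.

113 kt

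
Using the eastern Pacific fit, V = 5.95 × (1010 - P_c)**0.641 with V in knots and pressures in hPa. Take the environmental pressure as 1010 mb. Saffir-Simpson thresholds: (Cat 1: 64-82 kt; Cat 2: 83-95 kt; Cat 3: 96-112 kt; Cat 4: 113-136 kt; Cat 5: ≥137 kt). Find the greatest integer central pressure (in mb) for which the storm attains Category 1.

Category 1 begins at V = 64 kt.
Required ΔP = (64/5.95)^(1/0.641) = 10.756^1.560 ≈ 40.69 mb.
P_c ≤ 1010 − 40.69 = 969.31, so the highest integer P_c is 969 mb.

969 mb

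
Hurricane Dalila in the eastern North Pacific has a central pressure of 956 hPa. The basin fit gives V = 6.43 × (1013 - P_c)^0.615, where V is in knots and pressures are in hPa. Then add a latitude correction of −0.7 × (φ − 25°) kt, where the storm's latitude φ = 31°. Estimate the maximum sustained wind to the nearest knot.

73 kt

ΔP = 1013 − 956 = 57 hPa.
57^0.615 ≈ 12.019.
V ≈ 6.43 × 12.019 ≈ 77.3 kt.
Latitude correction: −0.7 × (31 − 25) = -4.2 kt.
Corrected V ≈ 73.1 kt → 73 kt.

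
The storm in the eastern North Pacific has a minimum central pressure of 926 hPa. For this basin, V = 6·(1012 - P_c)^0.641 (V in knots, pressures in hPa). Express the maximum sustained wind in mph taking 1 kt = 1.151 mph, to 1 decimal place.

120.0 mph

ΔP = 1012 − 926 = 86 hPa.
V ≈ 6 × 86^0.641 = 6 × 17.379 ≈ 104.271 kt.
104.271 × 1.151 ≈ 120.02 mph → 120.0 mph.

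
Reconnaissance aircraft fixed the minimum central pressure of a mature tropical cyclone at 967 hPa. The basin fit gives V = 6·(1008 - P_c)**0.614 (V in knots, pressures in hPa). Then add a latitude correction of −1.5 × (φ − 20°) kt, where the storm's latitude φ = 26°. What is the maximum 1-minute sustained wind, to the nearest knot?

50 kt

ΔP = 1008 − 967 = 41 hPa.
41^0.614 ≈ 9.778.
V ≈ 6 × 9.778 ≈ 58.7 kt.
Latitude correction: −1.5 × (26 − 20) = -9 kt.
Corrected V ≈ 49.7 kt → 50 kt.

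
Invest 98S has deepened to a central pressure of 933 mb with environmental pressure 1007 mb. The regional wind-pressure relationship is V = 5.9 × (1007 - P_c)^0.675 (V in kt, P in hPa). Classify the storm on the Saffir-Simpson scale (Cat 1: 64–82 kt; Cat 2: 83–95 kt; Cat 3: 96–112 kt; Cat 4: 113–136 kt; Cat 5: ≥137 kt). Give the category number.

3

ΔP = 1007 − 933 = 74 mb.
V ≈ 5.9 × 74^0.675 = 5.9 × 18.27 ≈ 108 kt.
108 kt falls in the Category 3 band.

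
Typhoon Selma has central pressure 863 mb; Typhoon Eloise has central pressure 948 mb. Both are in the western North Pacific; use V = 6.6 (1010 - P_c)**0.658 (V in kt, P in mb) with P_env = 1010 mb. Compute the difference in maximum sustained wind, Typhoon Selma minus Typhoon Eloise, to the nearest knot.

Typhoon Selma: ΔP = 147; V ≈ 6.6 × 147^0.658 ≈ 176.05 kt.
Typhoon Eloise: ΔP = 62; V ≈ 6.6 × 62^0.658 ≈ 99.76 kt.
Difference ≈ 176.05 − 99.76 = 76.29 → 76 kt.

76 kt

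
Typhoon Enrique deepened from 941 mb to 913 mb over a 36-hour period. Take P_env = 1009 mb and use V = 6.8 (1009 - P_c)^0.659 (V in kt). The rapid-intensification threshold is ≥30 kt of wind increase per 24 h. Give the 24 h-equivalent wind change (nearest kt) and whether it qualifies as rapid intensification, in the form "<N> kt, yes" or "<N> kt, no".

19 kt, no

V₁: ΔP = 68, V ≈ 6.8 × 68^0.659 ≈ 109.68 kt.
V₂: ΔP = 96, V ≈ 6.8 × 96^0.659 ≈ 137.67 kt.
ΔV over 36 h = 27.99 kt → 24 h equivalent = 27.99 × 24/36 ≈ 18.66 kt.
19 kt < 30 kt ⇒ not rapid intensification.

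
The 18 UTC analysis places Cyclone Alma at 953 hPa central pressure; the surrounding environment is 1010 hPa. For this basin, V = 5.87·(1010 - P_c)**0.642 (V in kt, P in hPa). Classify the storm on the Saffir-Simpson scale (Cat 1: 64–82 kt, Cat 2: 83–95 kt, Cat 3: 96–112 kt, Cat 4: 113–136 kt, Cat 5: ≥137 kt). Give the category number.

1

ΔP = 1010 − 953 = 57 hPa.
V ≈ 5.87 × 57^0.642 = 5.87 × 13.41 ≈ 79 kt.
79 kt falls in the Category 1 band.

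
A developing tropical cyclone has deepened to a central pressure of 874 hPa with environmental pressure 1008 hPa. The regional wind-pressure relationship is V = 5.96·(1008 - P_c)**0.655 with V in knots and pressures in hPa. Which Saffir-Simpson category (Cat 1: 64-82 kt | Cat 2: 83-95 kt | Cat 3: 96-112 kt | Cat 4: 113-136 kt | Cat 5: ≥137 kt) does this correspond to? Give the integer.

ΔP = 1008 − 874 = 134 hPa.
V ≈ 5.96 × 134^0.655 = 5.96 × 24.73 ≈ 147 kt.
147 kt falls in the Category 5 band.

5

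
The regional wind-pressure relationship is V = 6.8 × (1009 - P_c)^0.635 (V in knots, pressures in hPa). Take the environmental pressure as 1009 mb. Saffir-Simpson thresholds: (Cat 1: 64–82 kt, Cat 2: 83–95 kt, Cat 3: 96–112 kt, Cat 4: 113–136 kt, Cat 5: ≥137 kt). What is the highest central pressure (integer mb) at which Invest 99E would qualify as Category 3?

Category 3 begins at V = 96 kt.
Required ΔP = (96/6.8)^(1/0.635) = 14.118^1.575 ≈ 64.66 mb.
P_c ≤ 1009 − 64.66 = 944.34, so the highest integer P_c is 944 mb.

944 mb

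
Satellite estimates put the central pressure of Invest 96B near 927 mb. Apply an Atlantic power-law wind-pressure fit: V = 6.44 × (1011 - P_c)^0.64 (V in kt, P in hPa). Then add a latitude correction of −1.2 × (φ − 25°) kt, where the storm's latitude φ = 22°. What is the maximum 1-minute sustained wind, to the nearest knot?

ΔP = 1011 − 927 = 84 mb.
84^0.64 ≈ 17.043.
V ≈ 6.44 × 17.043 ≈ 109.8 kt.
Latitude correction: −1.2 × (22 − 25) = 3.6 kt.
Corrected V ≈ 113.4 kt → 113 kt.

113 kt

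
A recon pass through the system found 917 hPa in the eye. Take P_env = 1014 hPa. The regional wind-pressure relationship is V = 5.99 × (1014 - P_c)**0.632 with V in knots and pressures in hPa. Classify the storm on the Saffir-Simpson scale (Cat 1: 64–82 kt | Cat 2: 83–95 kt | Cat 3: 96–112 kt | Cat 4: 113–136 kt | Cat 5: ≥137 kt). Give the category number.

3

ΔP = 1014 − 917 = 97 hPa.
V ≈ 5.99 × 97^0.632 = 5.99 × 18.02 ≈ 108 kt.
108 kt falls in the Category 3 band.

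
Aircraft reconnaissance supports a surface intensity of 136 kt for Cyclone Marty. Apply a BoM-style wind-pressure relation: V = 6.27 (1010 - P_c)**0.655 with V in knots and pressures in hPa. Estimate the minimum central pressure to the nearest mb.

ΔP = (V / 6.27)^(1/0.655) = (136/6.27)^1.527.
136/6.27 = 21.691; 21.691^1.527 ≈ 109.68 mb.
P_c = 1010 − 109.68 = 900.32 ≈ 900 mb.

900 mb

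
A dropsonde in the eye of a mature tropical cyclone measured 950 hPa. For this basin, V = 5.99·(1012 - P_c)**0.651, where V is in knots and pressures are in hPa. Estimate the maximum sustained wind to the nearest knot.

ΔP = 1012 − 950 = 62 hPa.
62^0.651 ≈ 14.684.
V ≈ 5.99 × 14.684 ≈ 88.0 kt.

88 kt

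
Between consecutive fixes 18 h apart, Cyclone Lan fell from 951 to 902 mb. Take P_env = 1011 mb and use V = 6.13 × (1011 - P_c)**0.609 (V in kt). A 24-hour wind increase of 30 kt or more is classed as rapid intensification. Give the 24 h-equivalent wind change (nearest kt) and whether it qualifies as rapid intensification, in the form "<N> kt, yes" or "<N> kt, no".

43 kt, yes

V₁: ΔP = 60, V ≈ 6.13 × 60^0.609 ≈ 74.19 kt.
V₂: ΔP = 109, V ≈ 6.13 × 109^0.609 ≈ 106.72 kt.
ΔV over 18 h = 32.53 kt → 24 h equivalent = 32.53 × 24/18 ≈ 43.37 kt.
43 kt ≥ 30 kt ⇒ rapid intensification.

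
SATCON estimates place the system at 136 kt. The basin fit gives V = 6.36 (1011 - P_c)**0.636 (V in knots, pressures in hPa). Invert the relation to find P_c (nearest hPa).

888 hPa

ΔP = (V / 6.36)^(1/0.636) = (136/6.36)^1.572.
136/6.36 = 21.384; 21.384^1.572 ≈ 123.40 hPa.
P_c = 1011 − 123.40 = 887.60 ≈ 888 hPa.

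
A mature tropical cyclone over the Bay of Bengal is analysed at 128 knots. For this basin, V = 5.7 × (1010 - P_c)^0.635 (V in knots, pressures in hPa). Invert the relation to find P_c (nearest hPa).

ΔP = (V / 5.7)^(1/0.635) = (128/5.7)^1.575.
128/5.7 = 22.456; 22.456^1.575 ≈ 134.30 hPa.
P_c = 1010 − 134.30 = 875.70 ≈ 876 hPa.

876 hPa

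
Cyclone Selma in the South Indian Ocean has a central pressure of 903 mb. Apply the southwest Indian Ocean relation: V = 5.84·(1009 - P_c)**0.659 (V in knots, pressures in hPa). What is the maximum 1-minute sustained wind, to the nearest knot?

ΔP = 1009 − 903 = 106 mb.
106^0.659 ≈ 21.611.
V ≈ 5.84 × 21.611 ≈ 126.2 kt.

126 kt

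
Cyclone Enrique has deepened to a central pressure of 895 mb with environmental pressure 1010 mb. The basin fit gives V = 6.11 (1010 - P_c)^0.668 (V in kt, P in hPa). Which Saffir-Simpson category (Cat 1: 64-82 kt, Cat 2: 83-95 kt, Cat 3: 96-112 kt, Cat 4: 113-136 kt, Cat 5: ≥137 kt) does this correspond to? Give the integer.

5

ΔP = 1010 − 895 = 115 mb.
V ≈ 6.11 × 115^0.668 = 6.11 × 23.80 ≈ 145 kt.
145 kt falls in the Category 5 band.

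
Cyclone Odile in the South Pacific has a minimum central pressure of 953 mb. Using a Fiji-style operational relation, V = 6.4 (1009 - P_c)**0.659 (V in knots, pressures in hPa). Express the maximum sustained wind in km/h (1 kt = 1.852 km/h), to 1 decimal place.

ΔP = 1009 − 953 = 56 mb.
V ≈ 6.4 × 56^0.659 = 6.4 × 14.192 ≈ 90.831 kt.
90.831 × 1.852 ≈ 168.22 km/h → 168.2 km/h.

168.2 km/h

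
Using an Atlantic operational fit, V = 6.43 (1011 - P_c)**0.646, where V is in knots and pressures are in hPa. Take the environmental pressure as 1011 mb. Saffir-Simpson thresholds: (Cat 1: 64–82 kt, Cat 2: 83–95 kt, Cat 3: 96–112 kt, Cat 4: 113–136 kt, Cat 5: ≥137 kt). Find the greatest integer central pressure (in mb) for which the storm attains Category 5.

Category 5 begins at V = 137 kt.
Required ΔP = (137/6.43)^(1/0.646) = 21.306^1.548 ≈ 113.90 mb.
P_c ≤ 1011 − 113.90 = 897.10, so the highest integer P_c is 897 mb.

897 mb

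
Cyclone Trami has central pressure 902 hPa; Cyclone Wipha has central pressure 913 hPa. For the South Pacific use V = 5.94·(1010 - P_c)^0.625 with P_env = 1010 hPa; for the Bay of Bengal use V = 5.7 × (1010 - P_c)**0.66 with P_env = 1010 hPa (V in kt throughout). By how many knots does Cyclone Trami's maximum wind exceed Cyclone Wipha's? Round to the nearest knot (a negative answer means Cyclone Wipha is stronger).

Cyclone Trami: ΔP = 108; V ≈ 5.94 × 108^0.625 ≈ 110.83 kt.
Cyclone Wipha: ΔP = 97; V ≈ 5.7 × 97^0.66 ≈ 116.72 kt.
Difference ≈ 110.83 − 116.72 = -5.89 → -6 kt.

-6 kt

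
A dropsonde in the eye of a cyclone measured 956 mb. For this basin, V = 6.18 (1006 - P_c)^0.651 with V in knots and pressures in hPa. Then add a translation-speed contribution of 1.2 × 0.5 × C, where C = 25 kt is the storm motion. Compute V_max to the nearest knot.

94 kt

ΔP = 1006 − 956 = 50 mb.
50^0.651 ≈ 12.765.
V ≈ 6.18 × 12.765 ≈ 78.9 kt.
Translation term: 1.2 × 0.5 × 25 = 15 kt.
Corrected V ≈ 93.9 kt → 94 kt.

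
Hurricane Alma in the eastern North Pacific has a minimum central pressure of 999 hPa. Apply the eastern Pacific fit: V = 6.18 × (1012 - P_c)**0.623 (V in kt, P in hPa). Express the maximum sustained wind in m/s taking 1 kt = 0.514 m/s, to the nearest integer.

16 m/s

ΔP = 1012 − 999 = 13 hPa.
V ≈ 6.18 × 13^0.623 = 6.18 × 4.943 ≈ 30.547 kt.
30.547 × 0.514 ≈ 15.70 m/s → 16 m/s.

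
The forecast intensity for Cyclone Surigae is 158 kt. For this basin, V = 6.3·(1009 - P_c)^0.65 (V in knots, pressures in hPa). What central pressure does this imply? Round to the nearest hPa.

867 hPa

ΔP = (V / 6.3)^(1/0.65) = (158/6.3)^1.538.
158/6.3 = 25.079; 25.079^1.538 ≈ 142.17 hPa.
P_c = 1009 − 142.17 = 866.83 ≈ 867 hPa.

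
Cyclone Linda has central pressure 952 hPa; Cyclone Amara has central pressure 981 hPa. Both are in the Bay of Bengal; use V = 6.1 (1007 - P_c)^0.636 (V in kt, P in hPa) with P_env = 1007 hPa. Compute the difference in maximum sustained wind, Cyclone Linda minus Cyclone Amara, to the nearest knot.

30 kt

Cyclone Linda: ΔP = 55; V ≈ 6.1 × 55^0.636 ≈ 78.02 kt.
Cyclone Amara: ΔP = 26; V ≈ 6.1 × 26^0.636 ≈ 48.45 kt.
Difference ≈ 78.02 − 48.45 = 29.57 → 30 kt.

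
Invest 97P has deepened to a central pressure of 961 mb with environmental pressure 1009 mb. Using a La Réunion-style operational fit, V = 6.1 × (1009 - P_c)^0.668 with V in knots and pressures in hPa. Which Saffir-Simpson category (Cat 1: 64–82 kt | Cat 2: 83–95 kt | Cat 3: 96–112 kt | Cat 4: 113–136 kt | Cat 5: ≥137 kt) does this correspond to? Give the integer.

ΔP = 1009 − 961 = 48 mb.
V ≈ 6.1 × 48^0.668 = 6.1 × 13.28 ≈ 81 kt.
81 kt falls in the Category 1 band.

1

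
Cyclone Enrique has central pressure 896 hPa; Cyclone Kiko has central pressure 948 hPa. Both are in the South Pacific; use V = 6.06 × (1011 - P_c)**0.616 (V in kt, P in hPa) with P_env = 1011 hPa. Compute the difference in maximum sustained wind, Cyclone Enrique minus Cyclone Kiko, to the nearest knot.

Cyclone Enrique: ΔP = 115; V ≈ 6.06 × 115^0.616 ≈ 112.68 kt.
Cyclone Kiko: ΔP = 63; V ≈ 6.06 × 63^0.616 ≈ 77.78 kt.
Difference ≈ 112.68 − 77.78 = 34.90 → 35 kt.

35 kt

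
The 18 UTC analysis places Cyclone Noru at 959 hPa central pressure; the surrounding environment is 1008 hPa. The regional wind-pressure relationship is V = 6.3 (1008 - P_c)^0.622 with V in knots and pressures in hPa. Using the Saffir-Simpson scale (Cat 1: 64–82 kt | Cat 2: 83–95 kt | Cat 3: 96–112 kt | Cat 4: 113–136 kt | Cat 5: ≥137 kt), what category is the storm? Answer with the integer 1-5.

ΔP = 1008 − 959 = 49 hPa.
V ≈ 6.3 × 49^0.622 = 6.3 × 11.25 ≈ 71 kt.
71 kt falls in the Category 1 band.

1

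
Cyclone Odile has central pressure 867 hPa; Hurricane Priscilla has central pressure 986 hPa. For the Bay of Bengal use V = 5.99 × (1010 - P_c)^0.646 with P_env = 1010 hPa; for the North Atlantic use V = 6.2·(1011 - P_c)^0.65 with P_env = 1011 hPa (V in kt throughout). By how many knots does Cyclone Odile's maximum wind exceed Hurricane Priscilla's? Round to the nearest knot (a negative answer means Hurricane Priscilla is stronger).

98 kt

Cyclone Odile: ΔP = 143; V ≈ 5.99 × 143^0.646 ≈ 147.83 kt.
Hurricane Priscilla: ΔP = 25; V ≈ 6.2 × 25^0.65 ≈ 50.24 kt.
Difference ≈ 147.83 − 50.24 = 97.59 → 98 kt.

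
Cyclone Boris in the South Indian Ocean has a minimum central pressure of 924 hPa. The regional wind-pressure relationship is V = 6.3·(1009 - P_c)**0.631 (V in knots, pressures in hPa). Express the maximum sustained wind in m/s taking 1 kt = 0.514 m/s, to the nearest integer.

53 m/s

ΔP = 1009 − 924 = 85 hPa.
V ≈ 6.3 × 85^0.631 = 6.3 × 16.499 ≈ 103.945 kt.
103.945 × 0.514 ≈ 53.43 m/s → 53 m/s.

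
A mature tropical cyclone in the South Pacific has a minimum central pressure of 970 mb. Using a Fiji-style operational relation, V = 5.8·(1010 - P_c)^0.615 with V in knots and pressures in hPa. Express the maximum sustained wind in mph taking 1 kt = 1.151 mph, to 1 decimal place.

64.5 mph

ΔP = 1010 − 970 = 40 mb.
V ≈ 5.8 × 40^0.615 = 5.8 × 9.666 ≈ 56.065 kt.
56.065 × 1.151 ≈ 64.53 mph → 64.5 mph.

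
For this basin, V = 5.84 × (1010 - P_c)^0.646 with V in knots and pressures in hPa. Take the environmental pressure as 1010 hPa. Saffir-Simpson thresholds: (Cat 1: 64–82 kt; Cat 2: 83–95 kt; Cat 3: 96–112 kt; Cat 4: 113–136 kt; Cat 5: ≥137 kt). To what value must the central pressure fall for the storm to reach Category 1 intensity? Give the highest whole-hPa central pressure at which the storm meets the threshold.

969 hPa

Category 1 begins at V = 64 kt.
Required ΔP = (64/5.84)^(1/0.646) = 10.959^1.548 ≈ 40.70 hPa.
P_c ≤ 1010 − 40.70 = 969.30, so the highest integer P_c is 969 hPa.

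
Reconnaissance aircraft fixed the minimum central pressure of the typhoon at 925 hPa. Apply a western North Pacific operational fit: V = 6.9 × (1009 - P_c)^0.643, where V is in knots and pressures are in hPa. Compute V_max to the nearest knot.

ΔP = 1009 − 925 = 84 hPa.
84^0.643 ≈ 17.271.
V ≈ 6.9 × 17.271 ≈ 119.2 kt.

119 kt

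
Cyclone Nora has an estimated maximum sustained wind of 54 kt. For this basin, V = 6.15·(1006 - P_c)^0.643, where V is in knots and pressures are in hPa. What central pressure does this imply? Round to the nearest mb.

ΔP = (V / 6.15)^(1/0.643) = (54/6.15)^1.555.
54/6.15 = 8.780; 8.780^1.555 ≈ 29.33 mb.
P_c = 1006 − 29.33 = 976.67 ≈ 977 mb.

977 mb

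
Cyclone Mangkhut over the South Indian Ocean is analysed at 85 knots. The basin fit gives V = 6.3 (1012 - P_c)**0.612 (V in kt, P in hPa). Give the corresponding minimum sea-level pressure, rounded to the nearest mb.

ΔP = (V / 6.3)^(1/0.612) = (85/6.3)^1.634.
85/6.3 = 13.492; 13.492^1.634 ≈ 70.23 mb.
P_c = 1012 − 70.23 = 941.77 ≈ 942 mb.

942 mb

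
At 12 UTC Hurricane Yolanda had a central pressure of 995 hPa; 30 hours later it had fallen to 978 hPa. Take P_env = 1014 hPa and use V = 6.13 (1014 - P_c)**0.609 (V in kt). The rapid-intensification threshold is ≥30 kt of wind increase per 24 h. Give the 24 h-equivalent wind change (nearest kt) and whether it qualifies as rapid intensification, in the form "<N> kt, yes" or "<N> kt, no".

14 kt, no

V₁: ΔP = 19, V ≈ 6.13 × 19^0.609 ≈ 36.83 kt.
V₂: ΔP = 36, V ≈ 6.13 × 36^0.609 ≈ 54.36 kt.
ΔV over 30 h = 17.53 kt → 24 h equivalent = 17.53 × 24/30 ≈ 14.02 kt.
14 kt < 30 kt ⇒ not rapid intensification.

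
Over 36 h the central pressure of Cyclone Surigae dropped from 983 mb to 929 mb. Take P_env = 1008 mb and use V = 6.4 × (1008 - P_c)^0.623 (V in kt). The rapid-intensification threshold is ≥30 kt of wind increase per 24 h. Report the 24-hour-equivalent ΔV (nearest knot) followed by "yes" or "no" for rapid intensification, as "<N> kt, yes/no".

33 kt, yes

V₁: ΔP = 25, V ≈ 6.4 × 25^0.623 ≈ 47.54 kt.
V₂: ΔP = 79, V ≈ 6.4 × 79^0.623 ≈ 97.36 kt.
ΔV over 36 h = 49.82 kt → 24 h equivalent = 49.82 × 24/36 ≈ 33.21 kt.
33 kt ≥ 30 kt ⇒ rapid intensification.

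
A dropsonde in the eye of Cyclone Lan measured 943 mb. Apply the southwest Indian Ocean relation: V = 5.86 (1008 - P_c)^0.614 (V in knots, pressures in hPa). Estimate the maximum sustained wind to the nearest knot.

76 kt

ΔP = 1008 − 943 = 65 mb.
65^0.614 ≈ 12.976.
V ≈ 5.86 × 12.976 ≈ 76.0 kt.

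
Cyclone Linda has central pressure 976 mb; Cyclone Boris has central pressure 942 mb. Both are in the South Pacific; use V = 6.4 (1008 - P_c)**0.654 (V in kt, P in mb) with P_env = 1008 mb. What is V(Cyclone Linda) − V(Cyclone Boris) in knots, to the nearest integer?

Cyclone Linda: ΔP = 32; V ≈ 6.4 × 32^0.654 ≈ 61.74 kt.
Cyclone Boris: ΔP = 66; V ≈ 6.4 × 66^0.654 ≈ 99.12 kt.
Difference ≈ 61.74 − 99.12 = -37.38 → -37 kt.

-37 kt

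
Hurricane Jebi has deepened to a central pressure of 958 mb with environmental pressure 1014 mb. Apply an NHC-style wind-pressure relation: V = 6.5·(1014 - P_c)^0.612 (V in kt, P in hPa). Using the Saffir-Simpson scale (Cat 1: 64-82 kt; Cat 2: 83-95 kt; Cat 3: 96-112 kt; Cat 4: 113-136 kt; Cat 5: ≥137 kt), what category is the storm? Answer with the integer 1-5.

1

ΔP = 1014 − 958 = 56 mb.
V ≈ 6.5 × 56^0.612 = 6.5 × 11.75 ≈ 76 kt.
76 kt falls in the Category 1 band.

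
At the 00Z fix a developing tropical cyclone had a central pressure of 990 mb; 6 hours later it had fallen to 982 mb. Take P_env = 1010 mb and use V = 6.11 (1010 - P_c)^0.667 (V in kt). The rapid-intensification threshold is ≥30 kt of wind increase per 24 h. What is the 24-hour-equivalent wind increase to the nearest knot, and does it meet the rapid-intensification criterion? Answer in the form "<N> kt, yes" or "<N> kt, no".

V₁: ΔP = 20, V ≈ 6.11 × 20^0.667 ≈ 45.06 kt.
V₂: ΔP = 28, V ≈ 6.11 × 28^0.667 ≈ 56.40 kt.
ΔV over 6 h = 11.34 kt → 24 h equivalent = 11.34 × 24/6 ≈ 45.36 kt.
45 kt ≥ 30 kt ⇒ rapid intensification.

45 kt, yes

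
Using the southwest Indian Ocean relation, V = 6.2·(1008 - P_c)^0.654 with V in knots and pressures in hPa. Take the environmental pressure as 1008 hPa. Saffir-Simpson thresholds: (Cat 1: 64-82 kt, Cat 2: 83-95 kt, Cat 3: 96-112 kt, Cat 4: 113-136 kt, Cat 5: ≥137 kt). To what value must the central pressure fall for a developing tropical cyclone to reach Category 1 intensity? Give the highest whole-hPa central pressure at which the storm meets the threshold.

972 hPa

Category 1 begins at V = 64 kt.
Required ΔP = (64/6.2)^(1/0.654) = 10.323^1.529 ≈ 35.49 hPa.
P_c ≤ 1008 − 35.49 = 972.51, so the highest integer P_c is 972 hPa.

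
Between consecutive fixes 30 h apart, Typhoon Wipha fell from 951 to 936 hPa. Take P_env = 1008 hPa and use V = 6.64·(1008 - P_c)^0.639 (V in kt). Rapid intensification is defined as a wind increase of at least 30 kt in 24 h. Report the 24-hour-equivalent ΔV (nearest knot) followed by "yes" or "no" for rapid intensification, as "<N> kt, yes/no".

V₁: ΔP = 57, V ≈ 6.64 × 57^0.639 ≈ 87.94 kt.
V₂: ΔP = 72, V ≈ 6.64 × 72^0.639 ≈ 102.09 kt.
ΔV over 30 h = 14.15 kt → 24 h equivalent = 14.15 × 24/30 ≈ 11.32 kt.
11 kt < 30 kt ⇒ not rapid intensification.

11 kt, no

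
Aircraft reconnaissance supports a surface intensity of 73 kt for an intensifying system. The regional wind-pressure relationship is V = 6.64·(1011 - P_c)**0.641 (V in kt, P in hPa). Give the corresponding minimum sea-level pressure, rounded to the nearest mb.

969 mb

ΔP = (V / 6.64)^(1/0.641) = (73/6.64)^1.560.
73/6.64 = 10.994; 10.994^1.560 ≈ 42.10 mb.
P_c = 1011 − 42.10 = 968.90 ≈ 969 mb.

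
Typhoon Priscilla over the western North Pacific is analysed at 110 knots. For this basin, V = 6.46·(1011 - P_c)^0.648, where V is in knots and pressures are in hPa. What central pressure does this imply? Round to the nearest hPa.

932 hPa

ΔP = (V / 6.46)^(1/0.648) = (110/6.46)^1.543.
110/6.46 = 17.028; 17.028^1.543 ≈ 79.42 hPa.
P_c = 1011 − 79.42 = 931.58 ≈ 932 hPa.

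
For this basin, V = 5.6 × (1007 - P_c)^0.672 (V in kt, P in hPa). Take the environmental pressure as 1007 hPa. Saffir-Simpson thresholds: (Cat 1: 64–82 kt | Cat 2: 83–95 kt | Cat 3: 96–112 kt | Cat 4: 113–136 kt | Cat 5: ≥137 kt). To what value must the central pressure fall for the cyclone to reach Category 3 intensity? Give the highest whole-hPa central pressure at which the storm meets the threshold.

Category 3 begins at V = 96 kt.
Required ΔP = (96/5.6)^(1/0.672) = 17.143^1.488 ≈ 68.62 hPa.
P_c ≤ 1007 − 68.62 = 938.38, so the highest integer P_c is 938 hPa.

938 hPa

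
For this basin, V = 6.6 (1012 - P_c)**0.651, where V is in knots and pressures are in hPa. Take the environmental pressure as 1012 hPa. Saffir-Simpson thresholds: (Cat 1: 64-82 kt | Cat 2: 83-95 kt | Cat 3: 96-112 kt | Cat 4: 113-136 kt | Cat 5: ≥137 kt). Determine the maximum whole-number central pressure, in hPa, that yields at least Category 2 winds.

Category 2 begins at V = 83 kt.
Required ΔP = (83/6.6)^(1/0.651) = 12.576^1.536 ≈ 48.86 hPa.
P_c ≤ 1012 − 48.86 = 963.14, so the highest integer P_c is 963 hPa.

963 hPa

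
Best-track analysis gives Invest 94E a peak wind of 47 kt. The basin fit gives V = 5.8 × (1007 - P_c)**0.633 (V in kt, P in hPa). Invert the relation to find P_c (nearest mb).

ΔP = (V / 5.8)^(1/0.633) = (47/5.8)^1.580.
47/5.8 = 8.103; 8.103^1.580 ≈ 27.26 mb.
P_c = 1007 − 27.26 = 979.74 ≈ 980 mb.

980 mb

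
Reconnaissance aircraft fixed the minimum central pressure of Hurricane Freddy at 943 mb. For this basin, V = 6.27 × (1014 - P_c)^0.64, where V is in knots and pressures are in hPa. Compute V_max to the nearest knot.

96 kt

ΔP = 1014 − 943 = 71 mb.
71^0.64 ≈ 15.304.
V ≈ 6.27 × 15.304 ≈ 96.0 kt.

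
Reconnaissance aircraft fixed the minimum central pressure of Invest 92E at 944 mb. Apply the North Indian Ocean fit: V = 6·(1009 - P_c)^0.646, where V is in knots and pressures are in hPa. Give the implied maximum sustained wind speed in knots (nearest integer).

89 kt

ΔP = 1009 − 944 = 65 mb.
65^0.646 ≈ 14.830.
V ≈ 6 × 14.830 ≈ 89.0 kt.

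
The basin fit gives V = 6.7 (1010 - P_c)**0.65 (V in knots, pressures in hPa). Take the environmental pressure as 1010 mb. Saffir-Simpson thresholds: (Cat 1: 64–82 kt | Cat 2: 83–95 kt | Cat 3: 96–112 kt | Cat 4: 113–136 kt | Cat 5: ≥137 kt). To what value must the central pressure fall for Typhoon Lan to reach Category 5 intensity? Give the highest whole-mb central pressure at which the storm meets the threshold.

906 mb

Category 5 begins at V = 137 kt.
Required ΔP = (137/6.7)^(1/0.65) = 20.448^1.538 ≈ 103.84 mb.
P_c ≤ 1010 − 103.84 = 906.16, so the highest integer P_c is 906 mb.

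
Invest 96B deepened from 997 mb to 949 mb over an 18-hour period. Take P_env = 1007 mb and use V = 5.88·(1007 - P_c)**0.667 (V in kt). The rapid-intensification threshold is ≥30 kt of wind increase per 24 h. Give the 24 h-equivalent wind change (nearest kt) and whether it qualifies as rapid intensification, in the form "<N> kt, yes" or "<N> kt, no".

V₁: ΔP = 10, V ≈ 5.88 × 10^0.667 ≈ 27.31 kt.
V₂: ΔP = 58, V ≈ 5.88 × 58^0.667 ≈ 88.22 kt.
ΔV over 18 h = 60.91 kt → 24 h equivalent = 60.91 × 24/18 ≈ 81.21 kt.
81 kt ≥ 30 kt ⇒ rapid intensification.

81 kt, yes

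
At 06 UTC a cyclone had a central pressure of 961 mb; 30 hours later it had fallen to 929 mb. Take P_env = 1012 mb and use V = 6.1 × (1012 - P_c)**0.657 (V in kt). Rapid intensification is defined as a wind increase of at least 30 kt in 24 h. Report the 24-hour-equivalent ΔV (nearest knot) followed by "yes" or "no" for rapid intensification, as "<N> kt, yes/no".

24 kt, no

V₁: ΔP = 51, V ≈ 6.1 × 51^0.657 ≈ 80.76 kt.
V₂: ΔP = 83, V ≈ 6.1 × 83^0.657 ≈ 111.22 kt.
ΔV over 30 h = 30.46 kt → 24 h equivalent = 30.46 × 24/30 ≈ 24.37 kt.
24 kt < 30 kt ⇒ not rapid intensification.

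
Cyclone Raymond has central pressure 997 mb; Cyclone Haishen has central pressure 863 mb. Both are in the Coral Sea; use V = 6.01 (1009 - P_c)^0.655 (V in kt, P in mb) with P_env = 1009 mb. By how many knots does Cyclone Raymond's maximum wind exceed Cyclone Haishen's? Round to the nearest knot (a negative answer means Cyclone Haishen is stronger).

-127 kt

Cyclone Raymond: ΔP = 12; V ≈ 6.01 × 12^0.655 ≈ 30.60 kt.
Cyclone Haishen: ΔP = 146; V ≈ 6.01 × 146^0.655 ≈ 157.23 kt.
Difference ≈ 30.60 − 157.23 = -126.63 → -127 kt.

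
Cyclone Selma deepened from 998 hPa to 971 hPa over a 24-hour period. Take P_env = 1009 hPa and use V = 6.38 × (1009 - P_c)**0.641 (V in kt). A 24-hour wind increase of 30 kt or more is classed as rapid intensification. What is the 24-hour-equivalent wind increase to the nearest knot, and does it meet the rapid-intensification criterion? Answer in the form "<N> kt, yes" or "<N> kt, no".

V₁: ΔP = 11, V ≈ 6.38 × 11^0.641 ≈ 29.67 kt.
V₂: ΔP = 38, V ≈ 6.38 × 38^0.641 ≈ 65.68 kt.
ΔV over 24 h = 36.01 kt → 24 h equivalent = 36.01 × 24/24 ≈ 36.01 kt.
36 kt ≥ 30 kt ⇒ rapid intensification.

36 kt, yes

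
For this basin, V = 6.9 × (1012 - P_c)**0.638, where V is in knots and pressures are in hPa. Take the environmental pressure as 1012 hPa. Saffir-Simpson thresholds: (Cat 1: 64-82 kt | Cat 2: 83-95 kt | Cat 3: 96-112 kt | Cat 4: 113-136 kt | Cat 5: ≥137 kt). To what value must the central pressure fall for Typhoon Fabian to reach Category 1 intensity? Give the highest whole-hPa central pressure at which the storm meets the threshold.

979 hPa

Category 1 begins at V = 64 kt.
Required ΔP = (64/6.9)^(1/0.638) = 9.275^1.567 ≈ 32.82 hPa.
P_c ≤ 1012 − 32.82 = 979.18, so the highest integer P_c is 979 hPa.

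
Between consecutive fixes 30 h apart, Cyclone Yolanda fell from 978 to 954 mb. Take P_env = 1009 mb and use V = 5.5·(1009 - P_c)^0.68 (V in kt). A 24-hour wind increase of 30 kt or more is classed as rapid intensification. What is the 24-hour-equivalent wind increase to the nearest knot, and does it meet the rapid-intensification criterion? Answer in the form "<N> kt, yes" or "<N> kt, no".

V₁: ΔP = 31, V ≈ 5.5 × 31^0.68 ≈ 56.82 kt.
V₂: ΔP = 55, V ≈ 5.5 × 55^0.68 ≈ 83.91 kt.
ΔV over 30 h = 27.09 kt → 24 h equivalent = 27.09 × 24/30 ≈ 21.67 kt.
22 kt < 30 kt ⇒ not rapid intensification.

22 kt, no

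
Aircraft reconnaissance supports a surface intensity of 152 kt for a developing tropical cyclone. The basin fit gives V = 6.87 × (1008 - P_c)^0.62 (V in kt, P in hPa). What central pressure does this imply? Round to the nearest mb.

ΔP = (V / 6.87)^(1/0.62) = (152/6.87)^1.613.
152/6.87 = 22.125; 22.125^1.613 ≈ 147.63 mb.
P_c = 1008 − 147.63 = 860.37 ≈ 860 mb.

860 mb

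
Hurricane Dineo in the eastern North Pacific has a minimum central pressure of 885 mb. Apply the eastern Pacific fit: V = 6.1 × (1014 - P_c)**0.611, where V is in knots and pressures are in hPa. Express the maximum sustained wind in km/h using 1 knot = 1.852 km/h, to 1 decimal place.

220.1 km/h

ΔP = 1014 − 885 = 129 mb.
V ≈ 6.1 × 129^0.611 = 6.1 × 19.479 ≈ 118.823 kt.
118.823 × 1.852 ≈ 220.06 km/h → 220.1 km/h.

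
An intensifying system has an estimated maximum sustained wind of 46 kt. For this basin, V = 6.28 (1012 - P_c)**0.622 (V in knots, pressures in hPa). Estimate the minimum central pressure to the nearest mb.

ΔP = (V / 6.28)^(1/0.622) = (46/6.28)^1.608.
46/6.28 = 7.325; 7.325^1.608 ≈ 24.57 mb.
P_c = 1012 − 24.57 = 987.43 ≈ 987 mb.

987 mb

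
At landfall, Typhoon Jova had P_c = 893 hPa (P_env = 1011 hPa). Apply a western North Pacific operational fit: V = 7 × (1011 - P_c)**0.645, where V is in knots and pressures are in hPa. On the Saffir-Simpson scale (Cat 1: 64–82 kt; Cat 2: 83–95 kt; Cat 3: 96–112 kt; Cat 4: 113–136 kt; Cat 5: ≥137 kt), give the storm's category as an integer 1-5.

5

ΔP = 1011 − 893 = 118 hPa.
V ≈ 7 × 118^0.645 = 7 × 21.70 ≈ 152 kt.
152 kt falls in the Category 5 band.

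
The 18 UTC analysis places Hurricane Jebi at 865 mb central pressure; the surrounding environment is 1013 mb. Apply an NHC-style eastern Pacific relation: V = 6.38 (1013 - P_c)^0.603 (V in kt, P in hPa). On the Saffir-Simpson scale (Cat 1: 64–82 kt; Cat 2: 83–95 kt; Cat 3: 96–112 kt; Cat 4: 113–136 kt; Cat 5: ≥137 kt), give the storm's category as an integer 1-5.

4

ΔP = 1013 − 865 = 148 mb.
V ≈ 6.38 × 148^0.603 = 6.38 × 20.35 ≈ 130 kt.
130 kt falls in the Category 4 band.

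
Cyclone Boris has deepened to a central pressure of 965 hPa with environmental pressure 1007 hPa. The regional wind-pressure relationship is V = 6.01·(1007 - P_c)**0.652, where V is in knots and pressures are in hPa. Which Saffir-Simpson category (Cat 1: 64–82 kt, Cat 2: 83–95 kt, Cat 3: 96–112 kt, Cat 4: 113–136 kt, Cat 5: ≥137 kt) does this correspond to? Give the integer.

1

ΔP = 1007 − 965 = 42 hPa.
V ≈ 6.01 × 42^0.652 = 6.01 × 11.44 ≈ 69 kt.
69 kt falls in the Category 1 band.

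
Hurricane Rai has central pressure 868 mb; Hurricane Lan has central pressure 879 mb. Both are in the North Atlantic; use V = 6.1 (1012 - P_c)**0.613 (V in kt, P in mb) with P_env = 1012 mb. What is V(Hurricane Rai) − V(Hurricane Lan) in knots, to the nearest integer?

6 kt

Hurricane Rai: ΔP = 144; V ≈ 6.1 × 144^0.613 ≈ 128.35 kt.
Hurricane Lan: ΔP = 133; V ≈ 6.1 × 133^0.613 ≈ 122.25 kt.
Difference ≈ 128.35 − 122.25 = 6.10 → 6 kt.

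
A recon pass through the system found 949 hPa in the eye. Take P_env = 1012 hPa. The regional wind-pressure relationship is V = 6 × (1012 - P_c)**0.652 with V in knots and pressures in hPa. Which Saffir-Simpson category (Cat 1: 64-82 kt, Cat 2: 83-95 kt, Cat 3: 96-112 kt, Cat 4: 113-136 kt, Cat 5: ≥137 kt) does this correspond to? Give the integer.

ΔP = 1012 − 949 = 63 hPa.
V ≈ 6 × 63^0.652 = 6 × 14.90 ≈ 89 kt.
89 kt falls in the Category 2 band.

2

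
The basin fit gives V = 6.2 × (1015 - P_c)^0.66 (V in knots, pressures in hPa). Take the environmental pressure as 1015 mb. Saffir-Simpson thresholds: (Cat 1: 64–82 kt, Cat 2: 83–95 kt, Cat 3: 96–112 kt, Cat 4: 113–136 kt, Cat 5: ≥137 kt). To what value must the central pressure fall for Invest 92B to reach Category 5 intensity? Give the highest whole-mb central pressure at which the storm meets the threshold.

Category 5 begins at V = 137 kt.
Required ΔP = (137/6.2)^(1/0.66) = 22.097^1.515 ≈ 108.86 mb.
P_c ≤ 1015 − 108.86 = 906.14, so the highest integer P_c is 906 mb.

906 mb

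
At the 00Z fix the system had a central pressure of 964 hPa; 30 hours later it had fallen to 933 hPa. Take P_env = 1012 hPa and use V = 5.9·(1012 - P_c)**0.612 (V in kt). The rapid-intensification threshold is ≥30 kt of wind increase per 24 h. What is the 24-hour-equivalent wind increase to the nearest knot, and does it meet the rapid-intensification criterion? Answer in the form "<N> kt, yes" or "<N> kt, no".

18 kt, no

V₁: ΔP = 48, V ≈ 5.9 × 48^0.612 ≈ 63.06 kt.
V₂: ΔP = 79, V ≈ 5.9 × 79^0.612 ≈ 85.55 kt.
ΔV over 30 h = 22.49 kt → 24 h equivalent = 22.49 × 24/30 ≈ 17.99 kt.
18 kt < 30 kt ⇒ not rapid intensification.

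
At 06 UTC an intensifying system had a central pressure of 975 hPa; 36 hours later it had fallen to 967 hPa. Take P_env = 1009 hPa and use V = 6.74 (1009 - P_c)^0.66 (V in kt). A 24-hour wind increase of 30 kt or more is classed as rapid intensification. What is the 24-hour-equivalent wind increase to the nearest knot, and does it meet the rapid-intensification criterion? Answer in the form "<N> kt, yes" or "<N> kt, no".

V₁: ΔP = 34, V ≈ 6.74 × 34^0.66 ≈ 69.09 kt.
V₂: ΔP = 42, V ≈ 6.74 × 42^0.66 ≈ 79.43 kt.
ΔV over 36 h = 10.34 kt → 24 h equivalent = 10.34 × 24/36 ≈ 6.89 kt.
7 kt < 30 kt ⇒ not rapid intensification.

7 kt, no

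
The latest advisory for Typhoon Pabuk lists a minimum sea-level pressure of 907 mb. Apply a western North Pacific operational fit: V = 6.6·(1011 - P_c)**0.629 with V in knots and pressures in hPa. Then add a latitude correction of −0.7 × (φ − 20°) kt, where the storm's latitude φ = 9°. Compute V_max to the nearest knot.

130 kt

ΔP = 1011 − 907 = 104 mb.
104^0.629 ≈ 18.566.
V ≈ 6.6 × 18.566 ≈ 122.5 kt.
Latitude correction: −0.7 × (9 − 20) = 7.7 kt.
Corrected V ≈ 130.2 kt → 130 kt.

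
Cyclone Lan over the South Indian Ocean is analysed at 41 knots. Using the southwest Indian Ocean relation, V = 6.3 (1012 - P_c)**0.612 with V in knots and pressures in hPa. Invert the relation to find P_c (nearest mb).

ΔP = (V / 6.3)^(1/0.612) = (41/6.3)^1.634.
41/6.3 = 6.508; 6.508^1.634 ≈ 21.34 mb.
P_c = 1012 − 21.34 = 990.66 ≈ 991 mb.

991 mb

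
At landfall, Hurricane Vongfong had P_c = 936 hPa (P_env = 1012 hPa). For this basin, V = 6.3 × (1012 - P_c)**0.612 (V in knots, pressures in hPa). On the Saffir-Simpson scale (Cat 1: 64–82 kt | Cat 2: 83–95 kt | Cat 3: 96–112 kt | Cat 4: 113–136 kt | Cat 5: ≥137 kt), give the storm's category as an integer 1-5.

ΔP = 1012 − 936 = 76 hPa.
V ≈ 6.3 × 76^0.612 = 6.3 × 14.16 ≈ 89 kt.
89 kt falls in the Category 2 band.

2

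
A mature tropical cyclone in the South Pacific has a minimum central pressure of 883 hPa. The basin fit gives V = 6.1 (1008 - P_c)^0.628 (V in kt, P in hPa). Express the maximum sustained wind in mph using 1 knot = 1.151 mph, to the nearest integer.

ΔP = 1008 − 883 = 125 hPa.
V ≈ 6.1 × 125^0.628 = 6.1 × 20.742 ≈ 126.529 kt.
126.529 × 1.151 ≈ 145.63 mph → 146 mph.

146 mph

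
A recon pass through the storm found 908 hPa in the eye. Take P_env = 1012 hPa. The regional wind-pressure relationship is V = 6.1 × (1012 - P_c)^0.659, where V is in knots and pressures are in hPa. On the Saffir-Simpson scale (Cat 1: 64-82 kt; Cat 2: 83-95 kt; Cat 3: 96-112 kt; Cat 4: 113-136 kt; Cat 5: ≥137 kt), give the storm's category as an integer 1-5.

ΔP = 1012 − 908 = 104 hPa.
V ≈ 6.1 × 104^0.659 = 6.1 × 21.34 ≈ 130 kt.
130 kt falls in the Category 4 band.

4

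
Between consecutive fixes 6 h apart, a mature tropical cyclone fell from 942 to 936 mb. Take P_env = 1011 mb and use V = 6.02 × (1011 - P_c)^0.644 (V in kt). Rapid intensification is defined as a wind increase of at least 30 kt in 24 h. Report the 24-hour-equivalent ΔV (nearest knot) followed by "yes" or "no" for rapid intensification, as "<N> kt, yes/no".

20 kt, no

V₁: ΔP = 69, V ≈ 6.02 × 69^0.644 ≈ 92.01 kt.
V₂: ΔP = 75, V ≈ 6.02 × 75^0.644 ≈ 97.08 kt.
ΔV over 6 h = 5.07 kt → 24 h equivalent = 5.07 × 24/6 ≈ 20.28 kt.
20 kt < 30 kt ⇒ not rapid intensification.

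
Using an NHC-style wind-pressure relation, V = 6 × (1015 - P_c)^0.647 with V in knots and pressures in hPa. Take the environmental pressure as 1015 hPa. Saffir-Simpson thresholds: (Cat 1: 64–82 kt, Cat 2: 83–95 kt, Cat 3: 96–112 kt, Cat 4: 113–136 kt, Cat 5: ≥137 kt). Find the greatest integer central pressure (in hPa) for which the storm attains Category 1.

976 hPa

Category 1 begins at V = 64 kt.
Required ΔP = (64/6)^(1/0.647) = 10.667^1.546 ≈ 38.81 hPa.
P_c ≤ 1015 − 38.81 = 976.19, so the highest integer P_c is 976 hPa.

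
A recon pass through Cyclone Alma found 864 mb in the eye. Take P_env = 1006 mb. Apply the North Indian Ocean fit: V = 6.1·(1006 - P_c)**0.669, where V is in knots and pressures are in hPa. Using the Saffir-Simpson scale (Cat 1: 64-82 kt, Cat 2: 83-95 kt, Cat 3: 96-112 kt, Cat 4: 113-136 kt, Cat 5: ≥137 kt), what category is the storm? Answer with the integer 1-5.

ΔP = 1006 − 864 = 142 mb.
V ≈ 6.1 × 142^0.669 = 6.1 × 27.53 ≈ 168 kt.
168 kt falls in the Category 5 band.

5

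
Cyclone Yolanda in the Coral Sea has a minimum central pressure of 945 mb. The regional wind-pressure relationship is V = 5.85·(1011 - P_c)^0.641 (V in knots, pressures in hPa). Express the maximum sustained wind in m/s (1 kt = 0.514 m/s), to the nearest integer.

ΔP = 1011 − 945 = 66 mb.
V ≈ 5.85 × 66^0.641 = 5.85 × 14.667 ≈ 85.799 kt.
85.799 × 0.514 ≈ 44.10 m/s → 44 m/s.

44 m/s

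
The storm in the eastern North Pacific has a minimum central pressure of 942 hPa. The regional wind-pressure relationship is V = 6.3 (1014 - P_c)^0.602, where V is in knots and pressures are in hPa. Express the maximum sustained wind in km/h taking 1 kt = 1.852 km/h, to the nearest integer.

153 km/h

ΔP = 1014 − 942 = 72 hPa.
V ≈ 6.3 × 72^0.602 = 6.3 × 13.125 ≈ 82.690 kt.
82.690 × 1.852 ≈ 153.14 km/h → 153 km/h.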